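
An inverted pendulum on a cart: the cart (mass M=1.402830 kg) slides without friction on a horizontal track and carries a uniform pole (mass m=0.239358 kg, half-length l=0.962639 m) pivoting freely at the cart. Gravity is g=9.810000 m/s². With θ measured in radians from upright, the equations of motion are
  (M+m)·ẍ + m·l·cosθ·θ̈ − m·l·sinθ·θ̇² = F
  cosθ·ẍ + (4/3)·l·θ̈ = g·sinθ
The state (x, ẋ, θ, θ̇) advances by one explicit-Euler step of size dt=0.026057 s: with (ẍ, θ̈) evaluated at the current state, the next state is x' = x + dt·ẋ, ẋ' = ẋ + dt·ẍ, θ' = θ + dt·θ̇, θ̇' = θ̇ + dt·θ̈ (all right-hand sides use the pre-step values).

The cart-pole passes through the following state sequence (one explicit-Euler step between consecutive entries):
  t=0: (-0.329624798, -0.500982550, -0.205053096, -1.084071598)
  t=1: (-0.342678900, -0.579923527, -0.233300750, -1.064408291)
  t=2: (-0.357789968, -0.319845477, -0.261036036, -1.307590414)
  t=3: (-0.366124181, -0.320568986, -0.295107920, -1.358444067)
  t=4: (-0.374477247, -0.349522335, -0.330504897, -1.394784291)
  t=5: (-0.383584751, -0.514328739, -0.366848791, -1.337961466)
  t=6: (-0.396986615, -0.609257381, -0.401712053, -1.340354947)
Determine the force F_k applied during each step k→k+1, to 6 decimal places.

step 0→1:
  ẍ = (ẋ'−ẋ)/dt = (-0.579923527−-0.500982550)/0.026057 = -3.029550
  θ̈ = (θ̇'−θ̇)/dt = (-1.064408291−-1.084071598)/0.026057 = 0.754627
  sinθ=-0.203619, cosθ=0.979050
  F = (M+m)·ẍ + m·l·cosθ·θ̈ − m·l·sinθ·θ̇² = -4.975090 + 0.170235 − -0.055137 = -4.749718
step 1→2:
  ẍ = (ẋ'−ẋ)/dt = (-0.319845477−-0.579923527)/0.026057 = 9.981120
  θ̈ = (θ̇'−θ̇)/dt = (-1.307590414−-1.064408291)/0.026057 = -9.332698
  sinθ=-0.231190, cosθ=0.972909
  F = (M+m)·ẍ + m·l·cosθ·θ̈ − m·l·sinθ·θ̇² = 16.390876 + -2.092140 − -0.060353 = 14.359089
step 2→3:
  ẍ = (ẋ'−ẋ)/dt = (-0.320568986−-0.319845477)/0.026057 = -0.027766
  θ̈ = (θ̇'−θ̇)/dt = (-1.358444067−-1.307590414)/0.026057 = -1.951631
  sinθ=-0.258082, cosθ=0.966123
  F = (M+m)·ẍ + m·l·cosθ·θ̈ − m·l·sinθ·θ̇² = -0.045598 + -0.434452 − -0.101674 = -0.378375
step 3→4:
  ẍ = (ẋ'−ẋ)/dt = (-0.349522335−-0.320568986)/0.026057 = -1.111154
  θ̈ = (θ̇'−θ̇)/dt = (-1.394784291−-1.358444067)/0.026057 = -1.394643
  sinθ=-0.290843, cosθ=0.956771
  F = (M+m)·ẍ + m·l·cosθ·θ̈ − m·l·sinθ·θ̇² = -1.824724 + -0.307456 − -0.123667 = -2.008513
step 4→5:
  ẍ = (ẋ'−ẋ)/dt = (-0.514328739−-0.349522335)/0.026057 = -6.324842
  θ̈ = (θ̇'−θ̇)/dt = (-1.337961466−-1.394784291)/0.026057 = 2.180712
  sinθ=-0.324521, cosθ=0.945879
  F = (M+m)·ẍ + m·l·cosθ·θ̈ − m·l·sinθ·θ̇² = -10.386579 + 0.475275 − -0.145468 = -9.765836
step 5→6:
  ẍ = (ẋ'−ẋ)/dt = (-0.609257381−-0.514328739)/0.026057 = -3.643115
  θ̈ = (θ̇'−θ̇)/dt = (-1.340354947−-1.337961466)/0.026057 = -0.091856
  sinθ=-0.358676, cosθ=0.933462
  F = (M+m)·ẍ + m·l·cosθ·θ̈ − m·l·sinθ·θ̇² = -5.982679 + -0.019757 − -0.147945 = -5.854491

F_0 = -4.749718 N
F_1 = 14.359089 N
F_2 = -0.378375 N
F_3 = -2.008513 N
F_4 = -9.765836 N
F_5 = -5.854491 N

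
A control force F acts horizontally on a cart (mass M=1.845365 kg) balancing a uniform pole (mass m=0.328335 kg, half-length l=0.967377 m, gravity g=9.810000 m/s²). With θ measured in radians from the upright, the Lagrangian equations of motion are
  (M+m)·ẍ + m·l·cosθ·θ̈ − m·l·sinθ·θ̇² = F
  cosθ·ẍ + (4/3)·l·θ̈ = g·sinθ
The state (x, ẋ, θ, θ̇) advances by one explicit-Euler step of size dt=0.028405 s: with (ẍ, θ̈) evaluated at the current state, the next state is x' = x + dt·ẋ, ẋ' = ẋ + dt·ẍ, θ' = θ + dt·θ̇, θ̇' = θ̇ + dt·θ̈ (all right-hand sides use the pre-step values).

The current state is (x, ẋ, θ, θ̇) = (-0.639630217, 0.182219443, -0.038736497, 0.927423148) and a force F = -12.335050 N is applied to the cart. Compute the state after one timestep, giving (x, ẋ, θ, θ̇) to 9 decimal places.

(-0.634454274, 0.001692954, -0.012393042, 1.058912516)

sinθ=-0.038726810, cosθ=0.999249836
temp = (F + m·l·θ̇²·sinθ)/(M+m) = (-12.335050 + -0.010579875)/2.173700 = -5.679546338
θ̈ = (g·sinθ − cosθ·temp)/(l·(4/3 − m·cos²θ/(M+m))) = 4.629092359
ẍ = temp − m·l·θ̈·cosθ/(M+m) = -6.355447610
Euler: x'=-0.639630217+0.028405·0.182219443=-0.634454274, ẋ'=0.182219443+0.028405·-6.355447610=0.001692954
       θ'=-0.038736497+0.028405·0.927423148=-0.012393042, θ̇'=0.927423148+0.028405·4.629092359=1.058912516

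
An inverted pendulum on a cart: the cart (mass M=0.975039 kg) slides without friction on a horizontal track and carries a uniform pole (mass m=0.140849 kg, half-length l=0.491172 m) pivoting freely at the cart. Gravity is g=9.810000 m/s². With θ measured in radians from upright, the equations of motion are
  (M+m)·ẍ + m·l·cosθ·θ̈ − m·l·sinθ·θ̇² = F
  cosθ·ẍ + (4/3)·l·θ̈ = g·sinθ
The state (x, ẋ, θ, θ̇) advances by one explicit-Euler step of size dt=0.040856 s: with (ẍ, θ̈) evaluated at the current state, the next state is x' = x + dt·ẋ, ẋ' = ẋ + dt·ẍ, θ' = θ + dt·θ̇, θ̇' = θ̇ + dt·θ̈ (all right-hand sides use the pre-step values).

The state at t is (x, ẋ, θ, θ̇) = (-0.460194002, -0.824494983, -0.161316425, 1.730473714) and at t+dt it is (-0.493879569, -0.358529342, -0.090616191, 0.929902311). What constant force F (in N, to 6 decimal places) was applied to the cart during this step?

ẍ = (ẋ'−ẋ)/dt = (-0.358529342−-0.824494983)/0.040856 = 11.405072
θ̈ = (θ̇'−θ̇)/dt = (0.929902311−1.730473714)/0.040856 = -19.594953
sinθ=-0.160618, cosθ=0.987017
F = (M+m)·ẍ + m·l·cosθ·θ̈ − m·l·sinθ·θ̇² = 12.726784 + -1.338000 − -0.033274 = 11.422058

F = 11.422058 N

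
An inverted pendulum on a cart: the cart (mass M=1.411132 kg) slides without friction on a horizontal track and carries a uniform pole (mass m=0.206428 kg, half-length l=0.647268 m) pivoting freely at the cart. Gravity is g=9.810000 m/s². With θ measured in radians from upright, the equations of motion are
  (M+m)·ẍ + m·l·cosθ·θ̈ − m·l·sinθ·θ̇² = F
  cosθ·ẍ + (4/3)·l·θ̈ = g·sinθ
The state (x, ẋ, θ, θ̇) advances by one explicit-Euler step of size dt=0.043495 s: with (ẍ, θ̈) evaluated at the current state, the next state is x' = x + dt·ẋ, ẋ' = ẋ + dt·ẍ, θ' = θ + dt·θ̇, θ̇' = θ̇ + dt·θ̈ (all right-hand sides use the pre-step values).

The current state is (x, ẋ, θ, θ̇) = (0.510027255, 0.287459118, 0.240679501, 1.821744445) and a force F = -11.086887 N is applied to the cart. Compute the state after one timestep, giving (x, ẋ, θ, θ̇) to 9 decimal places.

sinθ=0.238362597, cosθ=0.971176231
temp = (F + m·l·θ̇²·sinθ)/(M+m) = (-11.086887 + 0.105697754)/1.617560 = -6.788736892
θ̈ = (g·sinθ − cosθ·temp)/(l·(4/3 − m·cos²θ/(M+m))) = 11.375911327
ẍ = temp − m·l·θ̈·cosθ/(M+m) = -7.701328741
Euler: x'=0.510027255+0.043495·0.287459118=0.522530289, ẋ'=0.287459118+0.043495·-7.701328741=-0.047510176
       θ'=0.240679501+0.043495·1.821744445=0.319916276, θ̇'=1.821744445+0.043495·11.375911327=2.316539708

(0.522530289, -0.047510176, 0.319916276, 2.316539708)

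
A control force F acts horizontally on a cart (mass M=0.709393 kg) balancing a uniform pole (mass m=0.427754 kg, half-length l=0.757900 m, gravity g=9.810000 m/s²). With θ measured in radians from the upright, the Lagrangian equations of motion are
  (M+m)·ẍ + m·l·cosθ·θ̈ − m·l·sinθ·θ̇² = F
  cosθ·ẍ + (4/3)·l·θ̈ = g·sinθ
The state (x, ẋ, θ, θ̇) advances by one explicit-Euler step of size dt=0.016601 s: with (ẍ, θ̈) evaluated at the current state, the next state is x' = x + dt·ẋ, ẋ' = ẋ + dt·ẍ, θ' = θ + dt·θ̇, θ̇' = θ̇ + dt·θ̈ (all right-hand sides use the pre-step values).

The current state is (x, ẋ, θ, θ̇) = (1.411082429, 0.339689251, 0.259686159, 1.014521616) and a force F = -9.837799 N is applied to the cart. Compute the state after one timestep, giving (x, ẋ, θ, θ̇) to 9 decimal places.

sinθ=0.256777246, cosθ=0.966470613
temp = (F + m·l·θ̇²·sinθ)/(M+m) = (-9.837799 + 0.085681120)/1.137147 = -8.575951816
θ̈ = (g·sinθ − cosθ·temp)/(l·(4/3 − m·cos²θ/(M+m))) = 14.521454213
ẍ = temp − m·l·θ̈·cosθ/(M+m) = -12.577132279
Euler: x'=1.411082429+0.016601·0.339689251=1.416721610, ẋ'=0.339689251+0.016601·-12.577132279=0.130896278
       θ'=0.259686159+0.016601·1.014521616=0.276528232, θ̇'=1.014521616+0.016601·14.521454213=1.255592277

(1.416721610, 0.130896278, 0.276528232, 1.255592277)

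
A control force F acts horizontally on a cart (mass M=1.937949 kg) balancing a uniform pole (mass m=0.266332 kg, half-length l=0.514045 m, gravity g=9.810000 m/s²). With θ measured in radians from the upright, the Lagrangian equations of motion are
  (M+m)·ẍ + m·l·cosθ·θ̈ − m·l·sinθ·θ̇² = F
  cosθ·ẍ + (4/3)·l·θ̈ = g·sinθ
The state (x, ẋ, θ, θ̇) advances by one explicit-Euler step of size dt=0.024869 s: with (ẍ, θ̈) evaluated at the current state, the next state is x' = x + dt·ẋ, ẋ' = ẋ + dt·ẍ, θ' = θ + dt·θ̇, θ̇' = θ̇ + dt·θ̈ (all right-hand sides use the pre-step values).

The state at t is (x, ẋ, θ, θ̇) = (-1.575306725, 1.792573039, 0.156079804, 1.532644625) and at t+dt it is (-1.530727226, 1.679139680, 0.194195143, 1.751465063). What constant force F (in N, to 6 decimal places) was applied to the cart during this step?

ẍ = (ẋ'−ẋ)/dt = (1.679139680−1.792573039)/0.024869 = -4.561235
θ̈ = (θ̇'−θ̇)/dt = (1.751465063−1.532644625)/0.024869 = 8.798924
sinθ=0.155447, cosθ=0.987844
F = (M+m)·ẍ + m·l·cosθ·θ̈ − m·l·sinθ·θ̇² = -10.054244 + 1.189988 − 0.049991 = -8.914247

F = -8.914247 N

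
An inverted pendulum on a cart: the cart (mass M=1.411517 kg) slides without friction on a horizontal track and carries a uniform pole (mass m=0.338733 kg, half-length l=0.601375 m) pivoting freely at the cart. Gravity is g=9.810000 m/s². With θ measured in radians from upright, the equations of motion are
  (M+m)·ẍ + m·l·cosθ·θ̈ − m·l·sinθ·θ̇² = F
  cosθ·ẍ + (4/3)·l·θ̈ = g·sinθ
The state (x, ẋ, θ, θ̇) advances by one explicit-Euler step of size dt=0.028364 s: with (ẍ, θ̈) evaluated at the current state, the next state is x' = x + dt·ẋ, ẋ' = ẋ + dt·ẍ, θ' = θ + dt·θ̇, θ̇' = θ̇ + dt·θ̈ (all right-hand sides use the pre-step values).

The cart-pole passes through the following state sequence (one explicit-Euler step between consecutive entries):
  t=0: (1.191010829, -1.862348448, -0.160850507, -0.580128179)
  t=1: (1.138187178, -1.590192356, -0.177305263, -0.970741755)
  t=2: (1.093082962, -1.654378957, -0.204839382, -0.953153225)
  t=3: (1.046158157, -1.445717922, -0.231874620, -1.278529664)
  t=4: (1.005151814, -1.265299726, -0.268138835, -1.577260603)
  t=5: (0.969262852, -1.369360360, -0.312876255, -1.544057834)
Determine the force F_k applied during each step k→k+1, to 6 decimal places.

step 0→1:
  ẍ = (ẋ'−ẋ)/dt = (-1.590192356−-1.862348448)/0.028364 = 9.595124
  θ̈ = (θ̇'−θ̇)/dt = (-0.970741755−-0.580128179)/0.028364 = -13.771456
  sinθ=-0.160158, cosθ=0.987091
  F = (M+m)·ẍ + m·l·cosθ·θ̈ − m·l·sinθ·θ̇² = 16.793865 + -2.769109 − -0.010980 = 14.035736
step 1→2:
  ẍ = (ẋ'−ẋ)/dt = (-1.654378957−-1.590192356)/0.028364 = -2.262960
  θ̈ = (θ̇'−θ̇)/dt = (-0.953153225−-0.970741755)/0.028364 = 0.620100
  sinθ=-0.176378, cosθ=0.984323
  F = (M+m)·ẍ + m·l·cosθ·θ̈ − m·l·sinθ·θ̇² = -3.960746 + 0.124338 − -0.033857 = -3.802551
step 2→3:
  ẍ = (ẋ'−ẋ)/dt = (-1.445717922−-1.654378957)/0.028364 = 7.356545
  θ̈ = (θ̇'−θ̇)/dt = (-1.278529664−-0.953153225)/0.028364 = -11.471458
  sinθ=-0.203410, cosθ=0.979094
  F = (M+m)·ẍ + m·l·cosθ·θ̈ − m·l·sinθ·θ̇² = 12.875792 + -2.287946 − -0.037644 = 10.625491
step 3→4:
  ẍ = (ẋ'−ẋ)/dt = (-1.265299726−-1.445717922)/0.028364 = 6.360816
  θ̈ = (θ̇'−θ̇)/dt = (-1.577260603−-1.278529664)/0.028364 = -10.532045
  sinθ=-0.229802, cosθ=0.973237
  F = (M+m)·ẍ + m·l·cosθ·θ̈ − m·l·sinθ·θ̇² = 11.133019 + -2.088019 − -0.076521 = 9.121521
step 4→5:
  ẍ = (ẋ'−ẋ)/dt = (-1.369360360−-1.265299726)/0.028364 = -3.668757
  θ̈ = (θ̇'−θ̇)/dt = (-1.544057834−-1.577260603)/0.028364 = 1.170595
  sinθ=-0.264937, cosθ=0.964266
  F = (M+m)·ẍ + m·l·cosθ·θ̈ − m·l·sinθ·θ̇² = -6.421243 + 0.229936 − -0.134262 = -6.057045

F_0 = 14.035736 N
F_1 = -3.802551 N
F_2 = 10.625491 N
F_3 = 9.121521 N
F_4 = -6.057045 N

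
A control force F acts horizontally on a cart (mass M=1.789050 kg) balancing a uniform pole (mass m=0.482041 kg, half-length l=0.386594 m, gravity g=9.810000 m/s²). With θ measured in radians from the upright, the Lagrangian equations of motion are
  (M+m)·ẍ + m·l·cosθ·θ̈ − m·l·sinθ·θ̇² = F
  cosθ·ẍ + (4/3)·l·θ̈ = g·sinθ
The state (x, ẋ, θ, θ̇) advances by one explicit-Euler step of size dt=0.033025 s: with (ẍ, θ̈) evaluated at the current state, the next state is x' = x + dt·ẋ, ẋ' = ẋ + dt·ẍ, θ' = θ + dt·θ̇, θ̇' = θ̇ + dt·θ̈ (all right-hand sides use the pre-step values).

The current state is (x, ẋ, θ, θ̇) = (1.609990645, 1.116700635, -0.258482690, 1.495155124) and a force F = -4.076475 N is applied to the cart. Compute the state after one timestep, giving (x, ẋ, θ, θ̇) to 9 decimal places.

(1.646869683, 1.060214683, -0.209105192, 1.440440432)

sinθ=-0.255613943, cosθ=0.966778936
temp = (F + m·l·θ̇²·sinθ)/(M+m) = (-4.076475 + -0.106486888)/2.271091 = -1.841829274
θ̈ = (g·sinθ − cosθ·temp)/(l·(4/3 − m·cos²θ/(M+m))) = -1.656765842
ẍ = temp − m·l·θ̈·cosθ/(M+m) = -1.710399772
Euler: x'=1.609990645+0.033025·1.116700635=1.646869683, ẋ'=1.116700635+0.033025·-1.710399772=1.060214683
       θ'=-0.258482690+0.033025·1.495155124=-0.209105192, θ̇'=1.495155124+0.033025·-1.656765842=1.440440432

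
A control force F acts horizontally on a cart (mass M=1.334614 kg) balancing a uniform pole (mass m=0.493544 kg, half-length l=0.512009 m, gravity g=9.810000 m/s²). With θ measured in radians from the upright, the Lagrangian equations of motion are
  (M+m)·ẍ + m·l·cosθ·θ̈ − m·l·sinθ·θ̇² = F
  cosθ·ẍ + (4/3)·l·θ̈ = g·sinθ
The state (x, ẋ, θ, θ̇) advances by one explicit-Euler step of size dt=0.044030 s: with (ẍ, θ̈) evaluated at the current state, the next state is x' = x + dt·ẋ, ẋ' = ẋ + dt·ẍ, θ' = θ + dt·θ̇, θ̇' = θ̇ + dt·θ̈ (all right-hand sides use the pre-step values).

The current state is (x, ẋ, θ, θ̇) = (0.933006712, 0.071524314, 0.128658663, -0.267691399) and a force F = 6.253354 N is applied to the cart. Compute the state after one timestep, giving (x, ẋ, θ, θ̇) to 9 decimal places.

sinθ=0.128304008, cosθ=0.991734885
temp = (F + m·l·θ̇²·sinθ)/(M+m) = (6.253354 + 0.002323339)/1.828158 = 3.421847203
θ̈ = (g·sinθ − cosθ·temp)/(l·(4/3 − m·cos²θ/(M+m))) = -3.904871189
ẍ = temp − m·l·θ̈·cosθ/(M+m) = 3.957140797
Euler: x'=0.933006712+0.044030·0.071524314=0.936155928, ẋ'=0.071524314+0.044030·3.957140797=0.245757223
       θ'=0.128658663+0.044030·-0.267691399=0.116872211, θ̇'=-0.267691399+0.044030·-3.904871189=-0.439622877

(0.936155928, 0.245757223, 0.116872211, -0.439622877)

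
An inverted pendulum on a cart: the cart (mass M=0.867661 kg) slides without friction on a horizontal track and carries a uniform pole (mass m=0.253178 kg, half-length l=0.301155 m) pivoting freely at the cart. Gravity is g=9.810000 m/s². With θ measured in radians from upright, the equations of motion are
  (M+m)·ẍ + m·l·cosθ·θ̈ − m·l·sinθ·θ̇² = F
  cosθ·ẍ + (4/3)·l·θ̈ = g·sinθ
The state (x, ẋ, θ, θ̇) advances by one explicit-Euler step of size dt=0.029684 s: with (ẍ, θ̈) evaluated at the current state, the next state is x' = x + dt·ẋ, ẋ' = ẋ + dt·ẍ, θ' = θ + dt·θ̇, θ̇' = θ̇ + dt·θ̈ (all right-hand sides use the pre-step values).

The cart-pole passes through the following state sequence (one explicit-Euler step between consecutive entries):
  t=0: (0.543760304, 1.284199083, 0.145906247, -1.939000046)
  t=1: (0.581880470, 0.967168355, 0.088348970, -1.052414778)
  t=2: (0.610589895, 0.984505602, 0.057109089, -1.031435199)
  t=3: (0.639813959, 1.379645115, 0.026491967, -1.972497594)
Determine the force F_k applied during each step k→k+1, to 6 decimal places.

F_0 = -9.759379 N
F_1 = 0.700864 N
F_2 = 12.502198 N

step 0→1:
  ẍ = (ẋ'−ẋ)/dt = (0.967168355−1.284199083)/0.029684 = -10.680189
  θ̈ = (θ̇'−θ̇)/dt = (-1.052414778−-1.939000046)/0.029684 = 29.867446
  sinθ=0.145389, cosθ=0.989375
  F = (M+m)·ẍ + m·l·cosθ·θ̈ − m·l·sinθ·θ̇² = -11.970772 + 2.253071 − 0.041678 = -9.759379
step 1→2:
  ẍ = (ẋ'−ẋ)/dt = (0.984505602−0.967168355)/0.029684 = 0.584060
  θ̈ = (θ̇'−θ̇)/dt = (-1.031435199−-1.052414778)/0.029684 = 0.706764
  sinθ=0.088234, cosθ=0.996100
  F = (M+m)·ẍ + m·l·cosθ·θ̈ − m·l·sinθ·θ̇² = 0.654638 + 0.053678 − 0.007451 = 0.700864
step 2→3:
  ẍ = (ẋ'−ẋ)/dt = (1.379645115−0.984505602)/0.029684 = 13.311532
  θ̈ = (θ̇'−θ̇)/dt = (-1.972497594−-1.031435199)/0.029684 = -31.702681
  sinθ=0.057078, cosθ=0.998370
  F = (M+m)·ẍ + m·l·cosθ·θ̈ − m·l·sinθ·θ̇² = 14.920084 + -2.413256 − 0.004630 = 12.502198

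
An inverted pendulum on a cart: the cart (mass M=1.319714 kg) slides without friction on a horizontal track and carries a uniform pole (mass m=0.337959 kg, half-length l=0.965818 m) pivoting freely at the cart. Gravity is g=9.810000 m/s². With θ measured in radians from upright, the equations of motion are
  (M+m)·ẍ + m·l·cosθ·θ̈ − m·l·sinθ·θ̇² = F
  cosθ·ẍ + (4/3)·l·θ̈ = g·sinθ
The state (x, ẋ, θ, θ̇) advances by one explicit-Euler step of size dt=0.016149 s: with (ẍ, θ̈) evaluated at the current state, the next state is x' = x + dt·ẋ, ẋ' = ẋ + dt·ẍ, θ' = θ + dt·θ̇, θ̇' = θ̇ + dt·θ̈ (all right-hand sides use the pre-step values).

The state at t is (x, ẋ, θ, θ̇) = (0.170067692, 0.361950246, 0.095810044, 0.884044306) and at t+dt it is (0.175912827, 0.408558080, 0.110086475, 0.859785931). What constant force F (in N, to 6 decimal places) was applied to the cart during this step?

ẍ = (ẋ'−ẋ)/dt = (0.408558080−0.361950246)/0.016149 = 2.886113
θ̈ = (θ̇'−θ̇)/dt = (0.859785931−0.884044306)/0.016149 = -1.502160
sinθ=0.095664, cosθ=0.995414
F = (M+m)·ẍ + m·l·cosθ·θ̈ − m·l·sinθ·θ̇² = 4.784231 + -0.488067 − 0.024404 = 4.271761

F = 4.271761 N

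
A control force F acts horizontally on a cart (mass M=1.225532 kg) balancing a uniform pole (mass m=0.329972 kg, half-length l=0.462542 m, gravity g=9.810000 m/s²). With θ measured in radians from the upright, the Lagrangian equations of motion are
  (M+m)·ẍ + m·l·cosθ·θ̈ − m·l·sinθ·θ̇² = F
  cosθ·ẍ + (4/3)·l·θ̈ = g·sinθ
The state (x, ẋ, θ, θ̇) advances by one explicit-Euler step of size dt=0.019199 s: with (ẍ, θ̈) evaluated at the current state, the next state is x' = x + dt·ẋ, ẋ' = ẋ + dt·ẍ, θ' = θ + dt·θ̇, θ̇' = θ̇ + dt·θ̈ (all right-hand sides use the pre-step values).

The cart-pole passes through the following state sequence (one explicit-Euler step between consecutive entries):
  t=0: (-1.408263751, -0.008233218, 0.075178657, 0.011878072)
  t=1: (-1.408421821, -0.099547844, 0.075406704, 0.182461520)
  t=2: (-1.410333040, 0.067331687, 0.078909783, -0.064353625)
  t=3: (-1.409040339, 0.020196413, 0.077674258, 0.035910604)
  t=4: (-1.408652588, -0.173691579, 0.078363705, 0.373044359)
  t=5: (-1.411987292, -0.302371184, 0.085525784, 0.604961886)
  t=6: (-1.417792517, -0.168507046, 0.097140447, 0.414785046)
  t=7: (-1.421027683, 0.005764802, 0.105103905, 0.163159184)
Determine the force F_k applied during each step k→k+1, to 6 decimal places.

F_0 = -6.046064 N
F_1 = 11.563680 N
F_2 = -3.024364 N
F_3 = -13.036806 N
F_4 = -8.589279 N
F_5 = 9.334589 N
F_6 = 12.126053 N

step 0→1:
  ẍ = (ẋ'−ẋ)/dt = (-0.099547844−-0.008233218)/0.019199 = -4.756218
  θ̈ = (θ̇'−θ̇)/dt = (0.182461520−0.011878072)/0.019199 = 8.885017
  sinθ=0.075108, cosθ=0.997175
  F = (M+m)·ẍ + m·l·cosθ·θ̈ − m·l·sinθ·θ̇² = -7.398316 + 1.352253 − 0.000002 = -6.046064
step 1→2:
  ẍ = (ẋ'−ẋ)/dt = (0.067331687−-0.099547844)/0.019199 = 8.692095
  θ̈ = (θ̇'−θ̇)/dt = (-0.064353625−0.182461520)/0.019199 = -12.855625
  sinθ=0.075335, cosθ=0.997158
  F = (M+m)·ẍ + m·l·cosθ·θ̈ − m·l·sinθ·θ̇² = 13.520588 + -1.956526 − 0.000383 = 11.563680
step 2→3:
  ẍ = (ẋ'−ẋ)/dt = (0.020196413−0.067331687)/0.019199 = -2.455090
  θ̈ = (θ̇'−θ̇)/dt = (0.035910604−-0.064353625)/0.019199 = 5.222367
  sinθ=0.078828, cosθ=0.996888
  F = (M+m)·ẍ + m·l·cosθ·θ̈ − m·l·sinθ·θ̇² = -3.818902 + 0.794588 − 0.000050 = -3.024364
step 3→4:
  ẍ = (ẋ'−ẋ)/dt = (-0.173691579−0.020196413)/0.019199 = -10.098859
  θ̈ = (θ̇'−θ̇)/dt = (0.373044359−0.035910604)/0.019199 = 17.559964
  sinθ=0.077596, cosθ=0.996985
  F = (M+m)·ẍ + m·l·cosθ·θ̈ − m·l·sinθ·θ̇² = -15.708815 + 2.672025 − 0.000015 = -13.036806
step 4→5:
  ẍ = (ẋ'−ẋ)/dt = (-0.302371184−-0.173691579)/0.019199 = -6.702412
  θ̈ = (θ̇'−θ̇)/dt = (0.604961886−0.373044359)/0.019199 = 12.079667
  sinθ=0.078284, cosθ=0.996931
  F = (M+m)·ẍ + m·l·cosθ·θ̈ − m·l·sinθ·θ̇² = -10.425628 + 1.838012 − 0.001663 = -8.589279
step 5→6:
  ẍ = (ẋ'−ẋ)/dt = (-0.168507046−-0.302371184)/0.019199 = 6.972454
  θ̈ = (θ̇'−θ̇)/dt = (0.414785046−0.604961886)/0.019199 = -9.905560
  sinθ=0.085422, cosθ=0.996345
  F = (M+m)·ẍ + m·l·cosθ·θ̈ − m·l·sinθ·θ̇² = 10.845680 + -1.506319 − 0.004771 = 9.334589
step 6→7:
  ẍ = (ẋ'−ẋ)/dt = (0.005764802−-0.168507046)/0.019199 = 9.077132
  θ̈ = (θ̇'−θ̇)/dt = (0.163159184−0.414785046)/0.019199 = -13.106196
  sinθ=0.096988, cosθ=0.995286
  F = (M+m)·ẍ + m·l·cosθ·θ̈ − m·l·sinθ·θ̇² = 14.119514 + -1.990915 − 0.002547 = 12.126053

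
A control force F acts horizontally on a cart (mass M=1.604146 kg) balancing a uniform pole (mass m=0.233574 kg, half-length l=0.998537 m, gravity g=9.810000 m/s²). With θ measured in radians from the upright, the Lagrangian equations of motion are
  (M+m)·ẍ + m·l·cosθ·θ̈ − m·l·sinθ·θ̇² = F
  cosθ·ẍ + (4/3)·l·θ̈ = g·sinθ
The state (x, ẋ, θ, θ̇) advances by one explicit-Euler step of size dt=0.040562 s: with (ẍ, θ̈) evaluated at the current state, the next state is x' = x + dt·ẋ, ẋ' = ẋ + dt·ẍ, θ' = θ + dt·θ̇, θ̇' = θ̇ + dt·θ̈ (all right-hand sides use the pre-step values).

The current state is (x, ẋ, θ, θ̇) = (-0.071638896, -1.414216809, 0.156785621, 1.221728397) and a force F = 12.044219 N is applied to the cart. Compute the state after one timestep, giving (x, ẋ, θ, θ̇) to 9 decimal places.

sinθ=0.156144066, cosθ=0.987734291
temp = (F + m·l·θ̇²·sinθ)/(M+m) = (12.044219 + 0.054358002)/1.837720 = 6.583471368
θ̈ = (g·sinθ − cosθ·temp)/(l·(4/3 − m·cos²θ/(M+m))) = -4.116511584
ẍ = temp − m·l·θ̈·cosθ/(M+m) = 7.099505932
Euler: x'=-0.071638896+0.040562·-1.414216809=-0.129002358, ẋ'=-1.414216809+0.040562·7.099505932=-1.126246649
       θ'=0.156785621+0.040562·1.221728397=0.206341368, θ̇'=1.221728397+0.040562·-4.116511584=1.054754454

(-0.129002358, -1.126246649, 0.206341368, 1.054754454)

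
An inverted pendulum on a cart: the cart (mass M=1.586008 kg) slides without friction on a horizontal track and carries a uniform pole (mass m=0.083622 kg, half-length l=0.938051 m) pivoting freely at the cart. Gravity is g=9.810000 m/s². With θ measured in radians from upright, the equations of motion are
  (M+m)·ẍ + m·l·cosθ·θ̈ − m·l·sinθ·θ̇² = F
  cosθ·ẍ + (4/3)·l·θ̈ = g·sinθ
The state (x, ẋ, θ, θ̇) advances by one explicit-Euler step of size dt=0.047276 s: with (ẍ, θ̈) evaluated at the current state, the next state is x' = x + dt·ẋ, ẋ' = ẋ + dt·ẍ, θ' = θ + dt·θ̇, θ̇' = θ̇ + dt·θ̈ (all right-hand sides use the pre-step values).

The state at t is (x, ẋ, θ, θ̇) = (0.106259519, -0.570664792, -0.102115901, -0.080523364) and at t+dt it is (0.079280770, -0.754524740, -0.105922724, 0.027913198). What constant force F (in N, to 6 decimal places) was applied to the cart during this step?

ẍ = (ẋ'−ẋ)/dt = (-0.754524740−-0.570664792)/0.047276 = -3.889076
θ̈ = (θ̇'−θ̇)/dt = (0.027913198−-0.080523364)/0.047276 = 2.293692
sinθ=-0.101939, cosθ=0.994791
F = (M+m)·ẍ + m·l·cosθ·θ̈ − m·l·sinθ·θ̇² = -6.493318 + 0.178984 − -0.000052 = -6.314282

F = -6.314282 N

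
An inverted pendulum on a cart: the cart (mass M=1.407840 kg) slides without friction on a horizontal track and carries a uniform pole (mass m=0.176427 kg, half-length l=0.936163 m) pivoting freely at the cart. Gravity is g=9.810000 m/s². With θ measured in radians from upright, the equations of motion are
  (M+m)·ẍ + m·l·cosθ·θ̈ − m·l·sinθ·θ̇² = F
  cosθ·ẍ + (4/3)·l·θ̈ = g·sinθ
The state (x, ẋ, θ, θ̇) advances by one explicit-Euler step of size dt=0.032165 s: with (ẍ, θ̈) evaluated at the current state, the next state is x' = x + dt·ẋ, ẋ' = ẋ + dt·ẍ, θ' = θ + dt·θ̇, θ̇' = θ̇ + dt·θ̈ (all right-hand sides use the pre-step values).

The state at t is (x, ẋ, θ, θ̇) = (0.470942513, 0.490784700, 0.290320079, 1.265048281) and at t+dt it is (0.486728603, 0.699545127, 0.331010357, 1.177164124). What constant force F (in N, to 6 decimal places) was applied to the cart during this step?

ẍ = (ẋ'−ẋ)/dt = (0.699545127−0.490784700)/0.032165 = 6.490298
θ̈ = (θ̇'−θ̇)/dt = (1.177164124−1.265048281)/0.032165 = -2.732292
sinθ=0.286259, cosθ=0.958152
F = (M+m)·ẍ + m·l·cosθ·θ̈ − m·l·sinθ·θ̇² = 10.282365 + -0.432392 − 0.075664 = 9.774308

F = 9.774308 N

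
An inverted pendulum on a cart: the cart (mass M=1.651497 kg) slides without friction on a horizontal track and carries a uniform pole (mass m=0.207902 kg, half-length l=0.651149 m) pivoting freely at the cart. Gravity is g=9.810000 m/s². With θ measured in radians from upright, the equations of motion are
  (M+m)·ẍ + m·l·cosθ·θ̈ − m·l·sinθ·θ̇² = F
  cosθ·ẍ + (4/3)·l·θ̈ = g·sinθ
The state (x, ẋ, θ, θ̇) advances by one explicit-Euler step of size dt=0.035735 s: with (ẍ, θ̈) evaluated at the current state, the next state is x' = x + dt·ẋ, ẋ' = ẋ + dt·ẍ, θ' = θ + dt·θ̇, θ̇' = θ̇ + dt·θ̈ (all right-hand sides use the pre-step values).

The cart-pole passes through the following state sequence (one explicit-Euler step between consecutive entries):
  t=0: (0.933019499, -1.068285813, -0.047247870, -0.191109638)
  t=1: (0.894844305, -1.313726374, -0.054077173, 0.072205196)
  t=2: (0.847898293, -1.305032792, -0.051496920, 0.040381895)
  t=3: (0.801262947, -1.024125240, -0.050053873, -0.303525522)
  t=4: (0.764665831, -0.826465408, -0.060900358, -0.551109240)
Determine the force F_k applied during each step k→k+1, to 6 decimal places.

step 0→1:
  ẍ = (ẋ'−ẋ)/dt = (-1.313726374−-1.068285813)/0.035735 = -6.868352
  θ̈ = (θ̇'−θ̇)/dt = (0.072205196−-0.191109638)/0.035735 = 7.368542
  sinθ=-0.047230, cosθ=0.998884
  F = (M+m)·ẍ + m·l·cosθ·θ̈ − m·l·sinθ·θ̇² = -12.771007 + 0.996404 − -0.000234 = -11.774369
step 1→2:
  ẍ = (ẋ'−ẋ)/dt = (-1.305032792−-1.313726374)/0.035735 = 0.243279
  θ̈ = (θ̇'−θ̇)/dt = (0.040381895−0.072205196)/0.035735 = -0.890536
  sinθ=-0.054051, cosθ=0.998538
  F = (M+m)·ẍ + m·l·cosθ·θ̈ − m·l·sinθ·θ̇² = 0.452353 + -0.120380 − -0.000038 = 0.332011
step 2→3:
  ẍ = (ẋ'−ẋ)/dt = (-1.024125240−-1.305032792)/0.035735 = 7.860852
  θ̈ = (θ̇'−θ̇)/dt = (-0.303525522−0.040381895)/0.035735 = -9.623826
  sinθ=-0.051474, cosθ=0.998674
  F = (M+m)·ẍ + m·l·cosθ·θ̈ − m·l·sinθ·θ̇² = 14.616461 + -1.301100 − -0.000011 = 13.315372
step 3→4:
  ẍ = (ẋ'−ẋ)/dt = (-0.826465408−-1.024125240)/0.035735 = 5.531267
  θ̈ = (θ̇'−θ̇)/dt = (-0.551109240−-0.303525522)/0.035735 = -6.928326
  sinθ=-0.050033, cosθ=0.998748
  F = (M+m)·ẍ + m·l·cosθ·θ̈ − m·l·sinθ·θ̇² = 10.284833 + -0.936749 − -0.000624 = 9.348708

F_0 = -11.774369 N
F_1 = 0.332011 N
F_2 = 13.315372 N
F_3 = 9.348708 N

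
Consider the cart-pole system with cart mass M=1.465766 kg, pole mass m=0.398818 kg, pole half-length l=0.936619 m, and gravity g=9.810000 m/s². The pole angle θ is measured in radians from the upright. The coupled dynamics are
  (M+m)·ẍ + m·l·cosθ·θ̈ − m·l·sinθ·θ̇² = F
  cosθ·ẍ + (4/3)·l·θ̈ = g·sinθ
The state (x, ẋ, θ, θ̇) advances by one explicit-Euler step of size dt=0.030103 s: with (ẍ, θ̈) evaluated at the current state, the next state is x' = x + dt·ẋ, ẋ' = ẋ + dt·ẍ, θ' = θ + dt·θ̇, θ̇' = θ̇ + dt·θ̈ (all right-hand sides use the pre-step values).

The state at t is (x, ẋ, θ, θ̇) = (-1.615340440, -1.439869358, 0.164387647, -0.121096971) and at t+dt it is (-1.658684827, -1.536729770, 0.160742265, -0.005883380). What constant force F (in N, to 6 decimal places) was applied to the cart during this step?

F = -4.590061 N

ẍ = (ẋ'−ẋ)/dt = (-1.536729770−-1.439869358)/0.030103 = -3.217633
θ̈ = (θ̇'−θ̇)/dt = (-0.005883380−-0.121096971)/0.030103 = 3.827313
sinθ=0.163648, cosθ=0.986519
F = (M+m)·ẍ + m·l·cosθ·θ̈ − m·l·sinθ·θ̇² = -5.999547 + 1.410383 − 0.000896 = -4.590061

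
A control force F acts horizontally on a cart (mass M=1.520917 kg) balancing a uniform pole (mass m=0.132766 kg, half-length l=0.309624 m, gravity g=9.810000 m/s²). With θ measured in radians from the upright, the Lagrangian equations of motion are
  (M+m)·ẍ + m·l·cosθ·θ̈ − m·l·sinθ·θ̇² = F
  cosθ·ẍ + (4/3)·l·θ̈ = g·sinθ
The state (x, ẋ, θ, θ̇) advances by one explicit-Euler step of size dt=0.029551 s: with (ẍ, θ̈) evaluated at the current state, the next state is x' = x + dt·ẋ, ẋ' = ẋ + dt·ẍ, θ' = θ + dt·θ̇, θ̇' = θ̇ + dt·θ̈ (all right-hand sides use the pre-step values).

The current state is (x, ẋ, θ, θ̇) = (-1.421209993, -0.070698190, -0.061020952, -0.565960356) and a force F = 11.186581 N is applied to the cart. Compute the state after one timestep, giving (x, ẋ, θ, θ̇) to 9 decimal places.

(-1.423299195, 0.143076354, -0.077745646, -1.125644146)

sinθ=-0.060983090, cosθ=0.998138799
temp = (F + m·l·θ̇²·sinθ)/(M+m) = (11.186581 + -0.000802977)/1.653683 = 6.764160981
θ̈ = (g·sinθ − cosθ·temp)/(l·(4/3 − m·cos²θ/(M+m))) = -18.939588841
ẍ = temp − m·l·θ̈·cosθ/(M+m) = 7.234088318
Euler: x'=-1.421209993+0.029551·-0.070698190=-1.423299195, ẋ'=-0.070698190+0.029551·7.234088318=0.143076354
       θ'=-0.061020952+0.029551·-0.565960356=-0.077745646, θ̇'=-0.565960356+0.029551·-18.939588841=-1.125644146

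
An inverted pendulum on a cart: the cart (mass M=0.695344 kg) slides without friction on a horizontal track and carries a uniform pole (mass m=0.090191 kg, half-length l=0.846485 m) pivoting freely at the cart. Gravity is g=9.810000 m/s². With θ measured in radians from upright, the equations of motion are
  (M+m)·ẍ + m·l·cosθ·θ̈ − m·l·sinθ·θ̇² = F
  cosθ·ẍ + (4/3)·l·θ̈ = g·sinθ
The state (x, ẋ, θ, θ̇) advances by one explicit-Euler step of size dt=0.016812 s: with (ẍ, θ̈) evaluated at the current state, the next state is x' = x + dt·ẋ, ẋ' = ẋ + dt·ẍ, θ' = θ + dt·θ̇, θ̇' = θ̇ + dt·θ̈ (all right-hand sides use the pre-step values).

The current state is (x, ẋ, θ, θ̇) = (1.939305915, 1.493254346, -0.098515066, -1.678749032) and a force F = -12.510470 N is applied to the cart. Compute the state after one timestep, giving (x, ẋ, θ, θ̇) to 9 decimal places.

(1.964410507, 1.201568342, -0.126738195, -1.435935830)

sinθ=-0.098355792, cosθ=0.995151314
temp = (F + m·l·θ̇²·sinθ)/(M+m) = (-12.510470 + -0.021161866)/0.785535 = -15.952989830
θ̈ = (g·sinθ − cosθ·temp)/(l·(4/3 − m·cos²θ/(M+m))) = 14.442850447
ẍ = temp − m·l·θ̈·cosθ/(M+m) = -17.349869394
Euler: x'=1.939305915+0.016812·1.493254346=1.964410507, ẋ'=1.493254346+0.016812·-17.349869394=1.201568342
       θ'=-0.098515066+0.016812·-1.678749032=-0.126738195, θ̇'=-1.678749032+0.016812·14.442850447=-1.435935830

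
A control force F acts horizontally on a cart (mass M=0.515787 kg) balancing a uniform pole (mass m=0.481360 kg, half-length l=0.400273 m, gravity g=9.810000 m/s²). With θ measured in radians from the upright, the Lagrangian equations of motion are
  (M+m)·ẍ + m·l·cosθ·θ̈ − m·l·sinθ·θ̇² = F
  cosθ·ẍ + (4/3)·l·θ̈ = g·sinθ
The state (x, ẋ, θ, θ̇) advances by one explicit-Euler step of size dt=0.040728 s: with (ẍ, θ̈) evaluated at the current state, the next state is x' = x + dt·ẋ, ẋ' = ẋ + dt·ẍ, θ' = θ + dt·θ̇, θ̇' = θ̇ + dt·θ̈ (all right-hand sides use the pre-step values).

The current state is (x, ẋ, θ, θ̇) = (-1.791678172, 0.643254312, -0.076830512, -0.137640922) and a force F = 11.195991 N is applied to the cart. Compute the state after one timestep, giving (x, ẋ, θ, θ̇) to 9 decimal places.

sinθ=-0.076754947, cosθ=0.997049988
temp = (F + m·l·θ̇²·sinθ)/(M+m) = (11.195991 + -0.000280174)/0.997147 = 11.227743578
θ̈ = (g·sinθ − cosθ·temp)/(l·(4/3 − m·cos²θ/(M+m))) = -34.974451446
ẍ = temp − m·l·θ̈·cosθ/(M+m) = 17.965804787
Euler: x'=-1.791678172+0.040728·0.643254312=-1.765479710, ẋ'=0.643254312+0.040728·17.965804787=1.374965609
       θ'=-0.076830512+0.040728·-0.137640922=-0.082436351, θ̇'=-0.137640922+0.040728·-34.974451446=-1.562080380

(-1.765479710, 1.374965609, -0.082436351, -1.562080380)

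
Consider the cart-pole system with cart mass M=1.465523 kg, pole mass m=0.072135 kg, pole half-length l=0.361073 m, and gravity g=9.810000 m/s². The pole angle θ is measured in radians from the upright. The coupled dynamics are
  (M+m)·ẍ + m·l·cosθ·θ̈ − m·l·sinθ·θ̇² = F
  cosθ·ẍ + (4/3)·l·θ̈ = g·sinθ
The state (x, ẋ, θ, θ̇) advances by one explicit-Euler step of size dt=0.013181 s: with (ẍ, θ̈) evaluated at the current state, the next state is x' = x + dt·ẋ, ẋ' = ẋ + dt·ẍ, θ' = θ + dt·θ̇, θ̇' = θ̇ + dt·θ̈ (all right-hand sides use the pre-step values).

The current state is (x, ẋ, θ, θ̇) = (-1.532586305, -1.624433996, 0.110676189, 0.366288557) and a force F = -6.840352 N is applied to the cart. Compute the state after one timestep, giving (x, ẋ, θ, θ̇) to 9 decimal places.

(-1.553997970, -1.685695622, 0.115504238, 0.522424557)

sinθ=0.110450378, cosθ=0.993881640
temp = (F + m·l·θ̇²·sinθ)/(M+m) = (-6.840352 + 0.000385971)/1.537658 = -4.448301266
θ̈ = (g·sinθ − cosθ·temp)/(l·(4/3 − m·cos²θ/(M+m))) = 11.845535240
ẍ = temp − m·l·θ̈·cosθ/(M+m) = -4.647722159
Euler: x'=-1.532586305+0.013181·-1.624433996=-1.553997970, ẋ'=-1.624433996+0.013181·-4.647722159=-1.685695622
       θ'=0.110676189+0.013181·0.366288557=0.115504238, θ̇'=0.366288557+0.013181·11.845535240=0.522424557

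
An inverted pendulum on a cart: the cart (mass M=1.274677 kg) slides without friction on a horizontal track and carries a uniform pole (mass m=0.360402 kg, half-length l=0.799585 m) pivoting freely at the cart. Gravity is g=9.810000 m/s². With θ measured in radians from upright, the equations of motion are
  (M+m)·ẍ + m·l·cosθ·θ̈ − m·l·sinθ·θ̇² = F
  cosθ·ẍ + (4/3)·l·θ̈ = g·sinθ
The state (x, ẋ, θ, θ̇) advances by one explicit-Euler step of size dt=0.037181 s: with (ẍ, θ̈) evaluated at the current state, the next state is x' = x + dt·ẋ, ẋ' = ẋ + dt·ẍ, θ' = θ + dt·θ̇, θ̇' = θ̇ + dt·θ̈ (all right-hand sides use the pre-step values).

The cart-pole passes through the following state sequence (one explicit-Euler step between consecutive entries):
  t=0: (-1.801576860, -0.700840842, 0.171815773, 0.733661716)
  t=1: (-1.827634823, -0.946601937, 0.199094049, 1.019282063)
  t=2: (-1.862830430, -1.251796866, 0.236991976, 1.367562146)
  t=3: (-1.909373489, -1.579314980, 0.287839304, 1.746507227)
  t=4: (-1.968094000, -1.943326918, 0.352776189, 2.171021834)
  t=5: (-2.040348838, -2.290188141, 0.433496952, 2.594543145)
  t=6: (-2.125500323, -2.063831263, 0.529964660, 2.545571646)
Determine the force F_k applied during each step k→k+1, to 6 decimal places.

step 0→1:
  ẍ = (ẋ'−ẋ)/dt = (-0.946601937−-0.700840842)/0.037181 = -6.609857
  θ̈ = (θ̇'−θ̇)/dt = (1.019282063−0.733661716)/0.037181 = 7.681890
  sinθ=0.170972, cosθ=0.985276
  F = (M+m)·ẍ + m·l·cosθ·θ̈ − m·l·sinθ·θ̇² = -10.807638 + 2.181111 − 0.026520 = -8.653047
step 1→2:
  ẍ = (ẋ'−ẋ)/dt = (-1.251796866−-0.946601937)/0.037181 = -8.208357
  θ̈ = (θ̇'−θ̇)/dt = (1.367562146−1.019282063)/0.037181 = 9.367152
  sinθ=0.197781, cosθ=0.980246
  F = (M+m)·ẍ + m·l·cosθ·θ̈ − m·l·sinθ·θ̇² = -13.421313 + 2.646029 − 0.059214 = -10.834498
step 2→3:
  ẍ = (ẋ'−ẋ)/dt = (-1.579314980−-1.251796866)/0.037181 = -8.808749
  θ̈ = (θ̇'−θ̇)/dt = (1.746507227−1.367562146)/0.037181 = 10.191901
  sinθ=0.234780, cosθ=0.972049
  F = (M+m)·ẍ + m·l·cosθ·θ̈ − m·l·sinθ·θ̇² = -14.403001 + 2.854927 − 0.126534 = -11.674608
step 3→4:
  ẍ = (ẋ'−ẋ)/dt = (-1.943326918−-1.579314980)/0.037181 = -9.790268
  θ̈ = (θ̇'−θ̇)/dt = (2.171021834−1.746507227)/0.037181 = 11.417515
  sinθ=0.283881, cosθ=0.958859
  F = (M+m)·ẍ + m·l·cosθ·θ̈ − m·l·sinθ·θ̇² = -16.007861 + 3.154848 − 0.249534 = -13.102547
step 4→5:
  ẍ = (ẋ'−ẋ)/dt = (-2.290188141−-1.943326918)/0.037181 = -9.328991
  θ̈ = (θ̇'−θ̇)/dt = (2.594543145−2.171021834)/0.037181 = 11.390799
  sinθ=0.345504, cosθ=0.938417
  F = (M+m)·ẍ + m·l·cosθ·θ̈ − m·l·sinθ·θ̇² = -15.253638 + 3.080363 − 0.469282 = -12.642556
step 5→6:
  ẍ = (ẋ'−ẋ)/dt = (-2.063831263−-2.290188141)/0.037181 = 6.087972
  θ̈ = (θ̇'−θ̇)/dt = (2.545571646−2.594543145)/0.037181 = -1.317111
  sinθ=0.420047, cosθ=0.907502
  F = (M+m)·ẍ + m·l·cosθ·θ̈ − m·l·sinθ·θ̇² = 9.954315 + -0.344447 − 0.814838 = 8.795030

F_0 = -8.653047 N
F_1 = -10.834498 N
F_2 = -11.674608 N
F_3 = -13.102547 N
F_4 = -12.642556 N
F_5 = 8.795030 N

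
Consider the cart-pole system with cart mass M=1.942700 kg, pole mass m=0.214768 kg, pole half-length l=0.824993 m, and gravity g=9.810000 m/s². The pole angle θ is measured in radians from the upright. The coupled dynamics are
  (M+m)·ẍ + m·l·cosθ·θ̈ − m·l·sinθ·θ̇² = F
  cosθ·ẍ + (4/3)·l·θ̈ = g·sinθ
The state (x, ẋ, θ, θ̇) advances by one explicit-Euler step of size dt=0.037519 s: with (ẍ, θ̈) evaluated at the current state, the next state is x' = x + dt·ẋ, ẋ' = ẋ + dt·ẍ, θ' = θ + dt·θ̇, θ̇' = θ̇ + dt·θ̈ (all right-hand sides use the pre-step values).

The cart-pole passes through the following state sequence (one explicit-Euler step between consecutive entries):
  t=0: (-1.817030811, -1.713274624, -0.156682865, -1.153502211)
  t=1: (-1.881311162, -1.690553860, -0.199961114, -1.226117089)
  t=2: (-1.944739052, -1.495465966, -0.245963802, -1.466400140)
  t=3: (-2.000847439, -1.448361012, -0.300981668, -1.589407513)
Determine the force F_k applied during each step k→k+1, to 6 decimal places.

step 0→1:
  ẍ = (ẋ'−ẋ)/dt = (-1.690553860−-1.713274624)/0.037519 = 0.605580
  θ̈ = (θ̇'−θ̇)/dt = (-1.226117089−-1.153502211)/0.037519 = -1.935416
  sinθ=-0.156043, cosθ=0.987750
  F = (M+m)·ẍ + m·l·cosθ·θ̈ − m·l·sinθ·θ̇² = 1.306520 + -0.338720 − -0.036787 = 1.004587
step 1→2:
  ẍ = (ẋ'−ẋ)/dt = (-1.495465966−-1.690553860)/0.037519 = 5.199709
  θ̈ = (θ̇'−θ̇)/dt = (-1.466400140−-1.226117089)/0.037519 = -6.404303
  sinθ=-0.198631, cosθ=0.980074
  F = (M+m)·ẍ + m·l·cosθ·θ̈ − m·l·sinθ·θ̇² = 11.218206 + -1.112118 − -0.052909 = 10.158998
step 2→3:
  ẍ = (ẋ'−ẋ)/dt = (-1.448361012−-1.495465966)/0.037519 = 1.255496
  θ̈ = (θ̇'−θ̇)/dt = (-1.589407513−-1.466400140)/0.037519 = -3.278535
  sinθ=-0.243491, cosθ=0.969903
  F = (M+m)·ẍ + m·l·cosθ·θ̈ − m·l·sinθ·θ̇² = 2.708692 + -0.563415 − -0.092770 = 2.238048

F_0 = 1.004587 N
F_1 = 10.158998 N
F_2 = 2.238048 N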